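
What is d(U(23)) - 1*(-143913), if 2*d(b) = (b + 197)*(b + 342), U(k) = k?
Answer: 184063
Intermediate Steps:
d(b) = (197 + b)*(342 + b)/2 (d(b) = ((b + 197)*(b + 342))/2 = ((197 + b)*(342 + b))/2 = (197 + b)*(342 + b)/2)
d(U(23)) - 1*(-143913) = (33687 + (1/2)*23**2 + (539/2)*23) - 1*(-143913) = (33687 + (1/2)*529 + 12397/2) + 143913 = (33687 + 529/2 + 12397/2) + 143913 = 40150 + 143913 = 184063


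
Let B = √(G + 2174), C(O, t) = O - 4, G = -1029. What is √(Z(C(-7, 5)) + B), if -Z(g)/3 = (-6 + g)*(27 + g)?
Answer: √(816 + √1145) ≈ 29.152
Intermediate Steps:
C(O, t) = -4 + O
Z(g) = -3*(-6 + g)*(27 + g)
B = √1145 (B = √(-1029 + 2174) = √1145 ≈ 33.838)
√(Z(C(-7, 5)) + B) = √((486 - 63*(-4 - 7) - 3*(-4 - 7)²) + √1145) = √((486 - 63*(-11) - 3*(-11)²) + √1145) = √((486 + 693 - 3*121) + √1145) = √((486 + 693 - 363) + √1145) = √(816 + √1145)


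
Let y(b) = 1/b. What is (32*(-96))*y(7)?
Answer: -3072/7 ≈ -438.86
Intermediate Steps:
(32*(-96))*y(7) = (32*(-96))/7 = -3072*⅐ = -3072/7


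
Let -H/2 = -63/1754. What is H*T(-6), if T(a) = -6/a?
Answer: 63/877 ≈ 0.071836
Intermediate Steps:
H = 63/877 (H = -(-126)/1754 = -2*(-63/1754) = 63/877 ≈ 0.071836)
H*T(-6) = 63*(-6/(-6))/877 = 63*(-6*(-⅙))/877 = (63/877)*1 = 63/877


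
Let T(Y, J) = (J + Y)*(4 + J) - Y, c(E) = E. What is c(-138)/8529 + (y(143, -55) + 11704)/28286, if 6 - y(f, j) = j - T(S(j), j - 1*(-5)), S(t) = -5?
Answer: 19676872/40208549 ≈ 0.48937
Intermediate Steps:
T(Y, J) = -Y + (4 + J)*(J + Y) (T(Y, J) = (4 + J)*(J + Y) - Y = -Y + (4 + J)*(J + Y))
y(f, j) = -14 + (5 + j)² - 2*j (y(f, j) = 6 - (j - ((j - 1*(-5))² + 3*(-5) + 4*(j - 1*(-5)) + (j - 1*(-5))*(-5))) = 6 - (j - ((j + 5)² - 15 + 4*(j + 5) + (j + 5)*(-5))) = 6 - (j - ((5 + j)² - 15 + 4*(5 + j) + (5 + j)*(-5))) = 6 - (j - ((5 + j)² - 15 + (20 + 4*j) + (-25 - 5*j))) = 6 - (j - (-20 + (5 + j)² - j)) = 6 - (j + (20 + j - (5 + j)²)) = 6 - (20 - (5 + j)² + 2*j) = 6 + (-20 + (5 + j)² - 2*j) = -14 + (5 + j)² - 2*j)
c(-138)/8529 + (y(143, -55) + 11704)/28286 = -138/8529 + ((11 + (-55)² + 8*(-55)) + 11704)/28286 = -138*1/8529 + ((11 + 3025 - 440) + 11704)*(1/28286) = -46/2843 + (2596 + 11704)*(1/28286) = -46/2843 + 14300*(1/28286) = -46/2843 + 7150/14143 = 19676872/40208549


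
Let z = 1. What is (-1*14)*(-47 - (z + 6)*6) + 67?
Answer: 1313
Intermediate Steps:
(-1*14)*(-47 - (z + 6)*6) + 67 = (-1*14)*(-47 - (1 + 6)*6) + 67 = -14*(-47 - 7*6) + 67 = -14*(-47 - 1*42) + 67 = -14*(-47 - 42) + 67 = -14*(-89) + 67 = 1246 + 67 = 1313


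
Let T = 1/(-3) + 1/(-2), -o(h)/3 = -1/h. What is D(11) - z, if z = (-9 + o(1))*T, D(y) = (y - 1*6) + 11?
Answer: 11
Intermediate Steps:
D(y) = 5 + y (D(y) = (y - 6) + 11 = (-6 + y) + 11 = 5 + y)
o(h) = 3/h (o(h) = -(-3)/h = 3/h)
T = -5/6 (T = 1*(-1/3) + 1*(-1/2) = -1/3 - 1/2 = -5/6 ≈ -0.83333)
z = 5 (z = (-9 + 3/1)*(-5/6) = (-9 + 3*1)*(-5/6) = (-9 + 3)*(-5/6) = -6*(-5/6) = 5)
D(11) - z = (5 + 11) - 1*5 = 16 - 5 = 11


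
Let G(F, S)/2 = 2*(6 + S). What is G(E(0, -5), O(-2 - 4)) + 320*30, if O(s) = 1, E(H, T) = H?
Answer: 9628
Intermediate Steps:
G(F, S) = 24 + 4*S (G(F, S) = 2*(2*(6 + S)) = 2*(12 + 2*S) = 24 + 4*S)
G(E(0, -5), O(-2 - 4)) + 320*30 = (24 + 4*1) + 320*30 = (24 + 4) + 9600 = 28 + 9600 = 9628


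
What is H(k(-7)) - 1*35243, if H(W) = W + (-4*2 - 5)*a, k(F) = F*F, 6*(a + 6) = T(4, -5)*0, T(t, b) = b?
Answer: -35116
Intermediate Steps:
a = -6 (a = -6 + (-5*0)/6 = -6 + (⅙)*0 = -6 + 0 = -6)
k(F) = F²
H(W) = 78 + W (H(W) = W + (-4*2 - 5)*(-6) = W + (-8 - 5)*(-6) = W - 13*(-6) = W + 78 = 78 + W)
H(k(-7)) - 1*35243 = (78 + (-7)²) - 1*35243 = (78 + 49) - 35243 = 127 - 35243 = -35116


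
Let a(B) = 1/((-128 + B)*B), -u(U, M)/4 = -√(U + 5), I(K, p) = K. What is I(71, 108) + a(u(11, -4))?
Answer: 127231/1792 ≈ 70.999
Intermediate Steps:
u(U, M) = 4*√(5 + U) (u(U, M) = -(-4)*√(U + 5) = -(-4)*√(5 + U) = 4*√(5 + U))
a(B) = 1/(B*(-128 + B))
I(71, 108) + a(u(11, -4)) = 71 + 1/(((4*√(5 + 11)))*(-128 + 4*√(5 + 11))) = 71 + 1/(((4*√16))*(-128 + 4*√16)) = 71 + 1/(((4*4))*(-128 + 4*4)) = 71 + 1/(16*(-128 + 16)) = 71 + (1/16)/(-112) = 71 + (1/16)*(-1/112) = 71 - 1/1792 = 127231/1792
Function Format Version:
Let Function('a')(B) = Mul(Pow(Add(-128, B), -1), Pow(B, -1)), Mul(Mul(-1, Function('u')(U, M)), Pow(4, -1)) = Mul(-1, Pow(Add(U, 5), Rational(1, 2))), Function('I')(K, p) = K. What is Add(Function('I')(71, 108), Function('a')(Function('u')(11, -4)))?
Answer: Rational(127231, 1792) ≈ 70.999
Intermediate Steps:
Function('u')(U, M) = Mul(4, Pow(Add(5, U), Rational(1, 2))) (Function('u')(U, M) = Mul(-4, Mul(-1, Pow(Add(U, 5), Rational(1, 2)))) = Mul(-4, Mul(-1, Pow(Add(5, U), Rational(1, 2)))) = Mul(4, Pow(Add(5, U), Rational(1, 2))))
Function('a')(B) = Mul(Pow(B, -1), Pow(Add(-128, B), -1))
Add(Function('I')(71, 108), Function('a')(Function('u')(11, -4))) = Add(71, Mul(Pow(Mul(4, Pow(Add(5, 11), Rational(1, 2))), -1), Pow(Add(-128, Mul(4, Pow(Add(5, 11), Rational(1, 2)))), -1))) = Add(71, Mul(Pow(Mul(4, Pow(16, Rational(1, 2))), -1), Pow(Add(-128, Mul(4, Pow(16, Rational(1, 2)))), -1))) = Add(71, Mul(Pow(Mul(4, 4), -1), Pow(Add(-128, Mul(4, 4)), -1))) = Add(71, Mul(Pow(16, -1), Pow(Add(-128, 16), -1))) = Add(71, Mul(Rational(1, 16), Pow(-112, -1))) = Add(71, Mul(Rational(1, 16), Rational(-1, 112))) = Add(71, Rational(-1, 1792)) = Rational(127231, 1792)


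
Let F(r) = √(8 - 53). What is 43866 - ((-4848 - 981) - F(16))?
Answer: 49695 + 3*I*√5 ≈ 49695.0 + 6.7082*I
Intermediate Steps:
F(r) = 3*I*√5 (F(r) = √(-45) = 3*I*√5)
43866 - ((-4848 - 981) - F(16)) = 43866 - ((-4848 - 981) - 3*I*√5) = 43866 - (-5829 - 3*I*√5) = 43866 + (5829 + 3*I*√5) = 49695 + 3*I*√5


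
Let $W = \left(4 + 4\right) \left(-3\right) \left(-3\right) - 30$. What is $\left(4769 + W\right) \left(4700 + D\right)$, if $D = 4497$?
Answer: $44246767$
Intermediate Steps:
$W = 42$ ($W = 8 \left(-3\right) \left(-3\right) - 30 = \left(-24\right) \left(-3\right) - 30 = 72 - 30 = 42$)
$\left(4769 + W\right) \left(4700 + D\right) = \left(4769 + 42\right) \left(4700 + 4497\right) = 4811 \cdot 9197 = 44246767$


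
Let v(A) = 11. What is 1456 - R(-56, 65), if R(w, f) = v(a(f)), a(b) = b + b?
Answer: 1445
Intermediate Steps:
a(b) = 2*b
R(w, f) = 11
1456 - R(-56, 65) = 1456 - 1*11 = 1456 - 11 = 1445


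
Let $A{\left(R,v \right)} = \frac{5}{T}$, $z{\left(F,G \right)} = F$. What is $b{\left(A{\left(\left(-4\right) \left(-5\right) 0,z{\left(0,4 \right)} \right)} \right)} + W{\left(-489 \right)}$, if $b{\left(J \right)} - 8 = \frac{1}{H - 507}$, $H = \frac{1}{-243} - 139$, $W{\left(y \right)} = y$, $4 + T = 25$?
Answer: $- \frac{75507142}{156979} \approx -481.0$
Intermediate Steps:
$T = 21$ ($T = -4 + 25 = 21$)
$A{\left(R,v \right)} = \frac{5}{21}$
$H = - \frac{33778}{243}$ ($H = - \frac{1}{243} - 139 = - \frac{33778}{243} \approx -139.0$)
$b{\left(J \right)} = \frac{1255589}{156979}$ ($b{\left(J \right)} = 8 + \frac{1}{- \frac{33778}{243} - 507} = 8 + \frac{1}{- \frac{156979}{243}} = 8 - \frac{243}{156979} = \frac{1255589}{156979}$)
$b{\left(A{\left(\left(-4\right) \left(-5\right) 0,z{\left(0,4 \right)} \right)} \right)} + W{\left(-489 \right)} = \frac{1255589}{156979} - 489 = - \frac{75507142}{156979}$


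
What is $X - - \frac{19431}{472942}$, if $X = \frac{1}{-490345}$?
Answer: $\frac{9527420753}{231904744990} \approx 0.041083$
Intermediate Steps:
$X = - \frac{1}{490345} \approx -2.0394 \cdot 10^{-6}$
$X - - \frac{19431}{472942} = - \frac{1}{490345} - - \frac{19431}{472942} = - \frac{1}{490345} + \frac{19431}{472942} = \frac{9527420753}{231904744990}$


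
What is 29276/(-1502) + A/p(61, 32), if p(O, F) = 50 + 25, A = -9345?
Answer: -541063/3755 ≈ -144.09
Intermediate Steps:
p(O, F) = 75
29276/(-1502) + A/p(61, 32) = 29276/(-1502) - 9345/75 = 29276*(-1/1502) - 9345*1/75 = -14638/751 - 623/5 = -541063/3755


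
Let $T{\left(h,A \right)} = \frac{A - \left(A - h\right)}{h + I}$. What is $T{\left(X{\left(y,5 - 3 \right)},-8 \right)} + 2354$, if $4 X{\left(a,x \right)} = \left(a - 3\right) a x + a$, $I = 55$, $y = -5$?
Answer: $\frac{138901}{59} \approx 2354.3$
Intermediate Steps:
$X{\left(a,x \right)} = \frac{a}{4} + \frac{a x \left(-3 + a\right)}{4}$ ($X{\left(a,x \right)} = \frac{\left(a - 3\right) a x + a}{4} = \frac{\left(-3 + a\right) a x + a}{4} = \frac{a \left(-3 + a\right) x + a}{4} = \frac{a x \left(-3 + a\right) + a}{4} = \frac{a + a x \left(-3 + a\right)}{4} = \frac{a}{4} + \frac{a x \left(-3 + a\right)}{4}$)
$T{\left(h,A \right)} = \frac{h}{55 + h}$ ($T{\left(h,A \right)} = \frac{A - \left(A - h\right)}{h + 55} = \frac{h}{55 + h}$)
$T{\left(X{\left(y,5 - 3 \right)},-8 \right)} + 2354 = \frac{\frac{1}{4} \left(-5\right) \left(1 - 3 \left(5 - 3\right) - 5 \left(5 - 3\right)\right)}{55 + \frac{1}{4} \left(-5\right) \left(1 - 3 \left(5 - 3\right) - 5 \left(5 - 3\right)\right)} + 2354 = \frac{\frac{1}{4} \left(-5\right) \left(1 - 6 - 10\right)}{55 + \frac{1}{4} \left(-5\right) \left(1 - 6 - 10\right)} + 2354 = \frac{\frac{1}{4} \left(-5\right) \left(-15\right)}{55 + \frac{1}{4} \left(-5\right) \left(-15\right)} + 2354 = \frac{75}{4 \left(55 + \frac{75}{4}\right)} + 2354 = \frac{75}{4 \cdot \frac{295}{4}} + 2354 = \frac{75}{4} \cdot \frac{4}{295} + 2354 = \frac{15}{59} + 2354 = \frac{138901}{59}$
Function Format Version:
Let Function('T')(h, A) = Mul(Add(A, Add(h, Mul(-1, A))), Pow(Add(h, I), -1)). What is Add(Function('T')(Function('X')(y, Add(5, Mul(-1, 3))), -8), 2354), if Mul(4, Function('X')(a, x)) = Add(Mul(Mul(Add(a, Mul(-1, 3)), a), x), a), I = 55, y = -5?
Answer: Rational(138901, 59) ≈ 2354.3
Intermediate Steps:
Function('X')(a, x) = Add(Mul(Rational(1, 4), a), Mul(Rational(1, 4), a, x, Add(-3, a))) (Function('X')(a, x) = Mul(Rational(1, 4), Add(Mul(Mul(Add(a, Mul(-1, 3)), a), x), a)) = Mul(Rational(1, 4), Add(Mul(Mul(Add(a, -3), a), x), a)) = Mul(Rational(1, 4), Add(Mul(Mul(Add(-3, a), a), x), a)) = Mul(Rational(1, 4), Add(Mul(Mul(a, Add(-3, a)), x), a)) = Mul(Rational(1, 4), Add(Mul(a, x, Add(-3, a)), a)) = Mul(Rational(1, 4), Add(a, Mul(a, x, Add(-3, a)))) = Add(Mul(Rational(1, 4), a), Mul(Rational(1, 4), a, x, Add(-3, a))))
Function('T')(h, A) = Mul(h, Pow(Add(55, h), -1)) (Function('T')(h, A) = Mul(Add(A, Add(h, Mul(-1, A))), Pow(Add(h, 55), -1)) = Mul(h, Pow(Add(55, h), -1)))
Add(Function('T')(Function('X')(y, Add(5, Mul(-1, 3))), -8), 2354) = Add(Mul(Mul(Rational(1, 4), -5, Add(1, Mul(-3, Add(5, Mul(-1, 3))), Mul(-5, Add(5, Mul(-1, 3))))), Pow(Add(55, Mul(Rational(1, 4), -5, Add(1, Mul(-3, Add(5, Mul(-1, 3))), Mul(-5, Add(5, Mul(-1, 3)))))), -1)), 2354) = Add(Mul(Mul(Rational(1, 4), -5, Add(1, Mul(-3, Add(5, -3)), Mul(-5, Add(5, -3)))), Pow(Add(55, Mul(Rational(1, 4), -5, Add(1, Mul(-3, Add(5, -3)), Mul(-5, Add(5, -3))))), -1)), 2354) = Add(Mul(Mul(Rational(1, 4), -5, Add(1, Mul(-3, 2), Mul(-5, 2))), Pow(Add(55, Mul(Rational(1, 4), -5, Add(1, Mul(-3, 2), Mul(-5, 2)))), -1)), 2354) = Add(Mul(Mul(Rational(1, 4), -5, Add(1, -6, -10)), Pow(Add(55, Mul(Rational(1, 4), -5, Add(1, -6, -10))), -1)), 2354) = Add(Mul(Mul(Rational(1, 4), -5, -15), Pow(Add(55, Mul(Rational(1, 4), -5, -15)), -1)), 2354) = Add(Mul(Rational(75, 4), Pow(Add(55, Rational(75, 4)), -1)), 2354) = Add(Mul(Rational(75, 4), Pow(Rational(295, 4), -1)), 2354) = Add(Mul(Rational(75, 4), Rational(4, 295)), 2354) = Add(Rational(15, 59), 2354) = Rational(138901, 59)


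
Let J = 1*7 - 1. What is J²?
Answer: 36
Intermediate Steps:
J = 6 (J = 7 - 1 = 6)
J² = 6² = 36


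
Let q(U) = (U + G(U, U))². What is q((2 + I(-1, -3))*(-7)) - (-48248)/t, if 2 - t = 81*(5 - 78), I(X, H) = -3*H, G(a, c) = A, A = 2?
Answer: 33320123/5915 ≈ 5633.2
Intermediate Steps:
G(a, c) = 2
t = 5915 (t = 2 - 81*(5 - 78) = 2 - 81*(-73) = 2 - 1*(-5913) = 2 + 5913 = 5915)
q(U) = (2 + U)² (q(U) = (U + 2)² = (2 + U)²)
q((2 + I(-1, -3))*(-7)) - (-48248)/t = (2 + (2 - 3*(-3))*(-7))² - (-48248)/5915 = (2 + (2 + 9)*(-7))² - (-48248)/5915 = (2 + 11*(-7))² - 1*(-48248/5915) = (2 - 77)² + 48248/5915 = (-75)² + 48248/5915 = 5625 + 48248/5915 = 33320123/5915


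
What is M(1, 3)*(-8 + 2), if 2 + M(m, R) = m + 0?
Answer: 6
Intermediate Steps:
M(m, R) = -2 + m (M(m, R) = -2 + (m + 0) = -2 + m)
M(1, 3)*(-8 + 2) = (-2 + 1)*(-8 + 2) = -1*(-6) = 6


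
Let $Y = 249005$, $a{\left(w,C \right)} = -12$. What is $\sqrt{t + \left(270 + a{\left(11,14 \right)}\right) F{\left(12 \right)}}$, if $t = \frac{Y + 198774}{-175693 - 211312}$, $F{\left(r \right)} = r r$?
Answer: $\frac{\sqrt{5564188374456905}}{387005} \approx 192.75$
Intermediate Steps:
$F{\left(r \right)} = r^{2}$
$t = - \frac{447779}{387005}$ ($t = \frac{249005 + 198774}{-175693 - 211312} = \frac{447779}{-387005} = 447779 \left(- \frac{1}{387005}\right) = - \frac{447779}{387005} \approx -1.157$)
$\sqrt{t + \left(270 + a{\left(11,14 \right)}\right) F{\left(12 \right)}} = \sqrt{- \frac{447779}{387005} + \left(270 - 12\right) 12^{2}} = \sqrt{- \frac{447779}{387005} + 258 \cdot 144} = \sqrt{- \frac{447779}{387005} + 37152} = \sqrt{\frac{14377561981}{387005}} = \frac{\sqrt{5564188374456905}}{387005}$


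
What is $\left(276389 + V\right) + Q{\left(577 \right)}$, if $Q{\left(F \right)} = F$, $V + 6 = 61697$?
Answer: $338657$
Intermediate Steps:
$V = 61691$ ($V = -6 + 61697 = 61691$)
$\left(276389 + V\right) + Q{\left(577 \right)} = \left(276389 + 61691\right) + 577 = 338080 + 577 = 338657$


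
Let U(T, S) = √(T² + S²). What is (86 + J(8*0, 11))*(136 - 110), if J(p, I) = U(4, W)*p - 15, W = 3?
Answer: 1846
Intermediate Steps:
U(T, S) = √(S² + T²)
J(p, I) = -15 + 5*p (J(p, I) = √(3² + 4²)*p - 15 = √(9 + 16)*p - 15 = √25*p - 15 = 5*p - 15 = -15 + 5*p)
(86 + J(8*0, 11))*(136 - 110) = (86 + (-15 + 5*(8*0)))*(136 - 110) = (86 + (-15 + 5*0))*26 = (86 + (-15 + 0))*26 = (86 - 15)*26 = 71*26 = 1846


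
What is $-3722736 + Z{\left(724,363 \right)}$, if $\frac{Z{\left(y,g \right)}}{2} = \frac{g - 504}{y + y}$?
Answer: $- \frac{2695261005}{724} \approx -3.7227 \cdot 10^{6}$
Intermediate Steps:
$Z{\left(y,g \right)} = \frac{-504 + g}{y}$ ($Z{\left(y,g \right)} = 2 \frac{g - 504}{y + y} = 2 \frac{-504 + g}{2 y} = \frac{-504 + g}{y}$)
$-3722736 + Z{\left(724,363 \right)} = -3722736 + \frac{-504 + 363}{724} = -3722736 + \frac{1}{724} \left(-141\right) = -3722736 - \frac{141}{724} = - \frac{2695261005}{724}$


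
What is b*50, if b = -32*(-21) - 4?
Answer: 33400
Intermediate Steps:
b = 668 (b = 672 - 4 = 668)
b*50 = 668*50 = 33400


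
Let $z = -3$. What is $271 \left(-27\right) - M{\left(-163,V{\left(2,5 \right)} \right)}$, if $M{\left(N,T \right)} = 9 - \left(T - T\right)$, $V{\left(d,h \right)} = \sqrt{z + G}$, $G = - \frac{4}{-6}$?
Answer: $-7326$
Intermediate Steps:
$G = \frac{2}{3}$ ($G = \left(-4\right) \left(- \frac{1}{6}\right) = \frac{2}{3} \approx 0.66667$)
$V{\left(d,h \right)} = \frac{i \sqrt{21}}{3}$ ($V{\left(d,h \right)} = \sqrt{-3 + \frac{2}{3}} = \sqrt{- \frac{7}{3}} = \frac{i \sqrt{21}}{3}$)
$M{\left(N,T \right)} = 9$ ($M{\left(N,T \right)} = 9 - 0 = 9 + 0 = 9$)
$271 \left(-27\right) - M{\left(-163,V{\left(2,5 \right)} \right)} = 271 \left(-27\right) - 9 = -7317 - 9 = -7326$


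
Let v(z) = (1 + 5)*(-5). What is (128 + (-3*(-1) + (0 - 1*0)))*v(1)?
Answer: -3930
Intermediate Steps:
v(z) = -30 (v(z) = 6*(-5) = -30)
(128 + (-3*(-1) + (0 - 1*0)))*v(1) = (128 + (-3*(-1) + (0 - 1*0)))*(-30) = (128 + (3 + (0 + 0)))*(-30) = (128 + (3 + 0))*(-30) = (128 + 3)*(-30) = 131*(-30) = -3930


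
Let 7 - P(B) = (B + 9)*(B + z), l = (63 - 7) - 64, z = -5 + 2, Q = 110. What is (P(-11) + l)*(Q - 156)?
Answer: 1334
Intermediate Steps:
z = -3
l = -8 (l = 56 - 64 = -8)
P(B) = 7 - (-3 + B)*(9 + B) (P(B) = 7 - (B + 9)*(B - 3) = 7 - (9 + B)*(-3 + B) = 7 - (-3 + B)*(9 + B))
(P(-11) + l)*(Q - 156) = ((34 - 1*(-11)² - 6*(-11)) - 8)*(110 - 156) = ((34 - 1*121 + 66) - 8)*(-46) = ((34 - 121 + 66) - 8)*(-46) = (-21 - 8)*(-46) = -29*(-46) = 1334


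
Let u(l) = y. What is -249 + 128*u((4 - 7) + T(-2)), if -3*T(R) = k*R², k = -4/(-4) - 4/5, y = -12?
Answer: -1785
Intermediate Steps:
k = ⅕ (k = -4*(-¼) - 4*⅕ = 1 - ⅘ = ⅕ ≈ 0.20000)
T(R) = -R²/15
u(l) = -12
-249 + 128*u((4 - 7) + T(-2)) = -249 + 128*(-12) = -249 - 1536 = -1785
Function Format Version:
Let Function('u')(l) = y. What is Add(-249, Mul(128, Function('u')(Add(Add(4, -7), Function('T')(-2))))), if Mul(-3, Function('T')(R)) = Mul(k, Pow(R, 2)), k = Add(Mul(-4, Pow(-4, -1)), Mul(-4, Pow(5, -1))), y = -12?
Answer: -1785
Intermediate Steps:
k = Rational(1, 5) (k = Add(Mul(-4, Rational(-1, 4)), Mul(-4, Rational(1, 5))) = Add(1, Rational(-4, 5)) = Rational(1, 5) ≈ 0.20000)
Function('T')(R) = Mul(Rational(-1, 15), Pow(R, 2)) (Function('T')(R) = Mul(Rational(-1, 3), Mul(Rational(1, 5), Pow(R, 2))) = Mul(Rational(-1, 15), Pow(R, 2)))
Function('u')(l) = -12
Add(-249, Mul(128, Function('u')(Add(Add(4, -7), Function('T')(-2))))) = Add(-249, Mul(128, -12)) = Add(-249, -1536) = -1785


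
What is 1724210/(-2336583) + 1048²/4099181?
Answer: -4501570416778/9578076638523 ≈ -0.46999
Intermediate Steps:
1724210/(-2336583) + 1048²/4099181 = 1724210*(-1/2336583) + 1098304*(1/4099181) = -1724210/2336583 + 1098304/4099181 = -4501570416778/9578076638523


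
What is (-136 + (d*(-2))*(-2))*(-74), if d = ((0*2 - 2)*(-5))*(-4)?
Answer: 21904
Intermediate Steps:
d = -40 (d = ((0 - 2)*(-5))*(-4) = -2*(-5)*(-4) = 10*(-4) = -40)
(-136 + (d*(-2))*(-2))*(-74) = (-136 - 40*(-2)*(-2))*(-74) = (-136 + 80*(-2))*(-74) = (-136 - 160)*(-74) = -296*(-74) = 21904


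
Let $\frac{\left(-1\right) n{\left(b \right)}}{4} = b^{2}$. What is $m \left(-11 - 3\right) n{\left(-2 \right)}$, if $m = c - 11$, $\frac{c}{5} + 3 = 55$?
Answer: $55776$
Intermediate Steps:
$c = 260$ ($c = -15 + 5 \cdot 55 = -15 + 275 = 260$)
$n{\left(b \right)} = - 4 b^{2}$
$m = 249$ ($m = 260 - 11 = 249$)
$m \left(-11 - 3\right) n{\left(-2 \right)} = 249 \left(-11 - 3\right) \left(- 4 \left(-2\right)^{2}\right) = 249 \left(- 14 \left(\left(-4\right) 4\right)\right) = 249 \left(\left(-14\right) \left(-16\right)\right) = 249 \cdot 224 = 55776$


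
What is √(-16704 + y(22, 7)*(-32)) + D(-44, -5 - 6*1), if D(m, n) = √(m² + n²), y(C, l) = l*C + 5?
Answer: 11*√17 + 4*I*√1362 ≈ 45.354 + 147.62*I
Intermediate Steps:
y(C, l) = 5 + C*l (y(C, l) = C*l + 5 = 5 + C*l)
√(-16704 + y(22, 7)*(-32)) + D(-44, -5 - 6*1) = √(-16704 + (5 + 22*7)*(-32)) + √((-44)² + (-5 - 6*1)²) = √(-16704 + (5 + 154)*(-32)) + √(1936 + (-5 - 6)²) = √(-16704 + 159*(-32)) + √(1936 + (-11)²) = √(-16704 - 5088) + √(1936 + 121) = √(-21792) + √2057 = 4*I*√1362 + 11*√17 = 11*√17 + 4*I*√1362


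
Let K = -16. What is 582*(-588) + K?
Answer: -342232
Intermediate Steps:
582*(-588) + K = 582*(-588) - 16 = -342216 - 16 = -342232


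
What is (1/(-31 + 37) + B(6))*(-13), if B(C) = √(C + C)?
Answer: -13/6 - 26*√3 ≈ -47.200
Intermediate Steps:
B(C) = √2*√C (B(C) = √(2*C) = √2*√C)
(1/(-31 + 37) + B(6))*(-13) = (1/(-31 + 37) + √2*√6)*(-13) = (1/6 + 2*√3)*(-13) = (⅙ + 2*√3)*(-13) = -13/6 - 26*√3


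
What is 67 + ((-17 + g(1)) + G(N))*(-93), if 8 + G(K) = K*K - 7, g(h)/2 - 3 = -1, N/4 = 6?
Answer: -50897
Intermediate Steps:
N = 24 (N = 4*6 = 24)
g(h) = 4 (g(h) = 6 + 2*(-1) = 6 - 2 = 4)
G(K) = -15 + K**2 (G(K) = -8 + (K*K - 7) = -8 + (K**2 - 7) = -8 + (-7 + K**2) = -15 + K**2)
67 + ((-17 + g(1)) + G(N))*(-93) = 67 + ((-17 + 4) + (-15 + 24**2))*(-93) = 67 + (-13 + (-15 + 576))*(-93) = 67 + (-13 + 561)*(-93) = 67 + 548*(-93) = 67 - 50964 = -50897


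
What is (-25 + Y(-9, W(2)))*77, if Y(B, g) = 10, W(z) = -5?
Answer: -1155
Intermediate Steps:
(-25 + Y(-9, W(2)))*77 = (-25 + 10)*77 = -15*77 = -1155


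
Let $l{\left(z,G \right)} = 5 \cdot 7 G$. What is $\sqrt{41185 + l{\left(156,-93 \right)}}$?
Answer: $\sqrt{37930} \approx 194.76$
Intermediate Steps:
$l{\left(z,G \right)} = 35 G$
$\sqrt{41185 + l{\left(156,-93 \right)}} = \sqrt{41185 + 35 \left(-93\right)} = \sqrt{41185 - 3255} = \sqrt{37930}$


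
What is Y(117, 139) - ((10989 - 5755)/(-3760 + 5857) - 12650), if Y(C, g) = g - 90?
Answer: 26624569/2097 ≈ 12697.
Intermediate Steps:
Y(C, g) = -90 + g
Y(117, 139) - ((10989 - 5755)/(-3760 + 5857) - 12650) = (-90 + 139) - ((10989 - 5755)/(-3760 + 5857) - 12650) = 49 - (5234/2097 - 12650) = 49 - 1*(-26521816/2097) = 49 + 26521816/2097 = 26624569/2097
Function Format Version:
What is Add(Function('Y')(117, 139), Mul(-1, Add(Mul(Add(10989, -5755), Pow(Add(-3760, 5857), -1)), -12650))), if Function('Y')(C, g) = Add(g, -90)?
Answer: Rational(26624569, 2097) ≈ 12697.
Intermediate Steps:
Function('Y')(C, g) = Add(-90, g)
Add(Function('Y')(117, 139), Mul(-1, Add(Mul(Add(10989, -5755), Pow(Add(-3760, 5857), -1)), -12650))) = Add(Add(-90, 139), Mul(-1, Add(Mul(Add(10989, -5755), Pow(Add(-3760, 5857), -1)), -12650))) = Add(49, Mul(-1, Add(Mul(5234, Pow(2097, -1)), -12650))) = Add(49, Mul(-1, Add(Mul(5234, Rational(1, 2097)), -12650))) = Add(49, Mul(-1, Add(Rational(5234, 2097), -12650))) = Add(49, Mul(-1, Rational(-26521816, 2097))) = Add(49, Rational(26521816, 2097)) = Rational(26624569, 2097)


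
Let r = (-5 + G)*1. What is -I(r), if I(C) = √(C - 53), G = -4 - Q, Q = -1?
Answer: -I*√61 ≈ -7.8102*I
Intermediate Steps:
G = -3 (G = -4 - 1*(-1) = -4 + 1 = -3)
r = -8 (r = (-5 - 3)*1 = -8*1 = -8)
I(C) = √(-53 + C)
-I(r) = -√(-53 - 8) = -√(-61) = -I*√61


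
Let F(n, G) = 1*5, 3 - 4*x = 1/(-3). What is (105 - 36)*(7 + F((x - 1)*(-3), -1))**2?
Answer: 9936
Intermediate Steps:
x = 5/6 (x = 3/4 - 1/4/(-3) = 3/4 - 1/4*(-1/3) = 3/4 + 1/12 = 5/6 ≈ 0.83333)
F(n, G) = 5
(105 - 36)*(7 + F((x - 1)*(-3), -1))**2 = (105 - 36)*(7 + 5)**2 = 69*12**2 = 69*144 = 9936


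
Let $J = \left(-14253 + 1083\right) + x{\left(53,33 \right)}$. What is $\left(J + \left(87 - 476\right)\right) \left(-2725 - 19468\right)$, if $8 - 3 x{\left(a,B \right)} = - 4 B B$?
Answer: $\frac{805894409}{3} \approx 2.6863 \cdot 10^{8}$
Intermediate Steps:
$x{\left(a,B \right)} = \frac{8}{3} + \frac{4 B^{2}}{3}$ ($x{\left(a,B \right)} = \frac{8}{3} - \frac{- 4 B B}{3} = \frac{8}{3} - \frac{\left(-4\right) B^{2}}{3} = \frac{8}{3} + \frac{4 B^{2}}{3}$)
$J = - \frac{35146}{3}$ ($J = \left(-14253 + 1083\right) + \left(\frac{8}{3} + \frac{4 \cdot 33^{2}}{3}\right) = -13170 + \left(\frac{8}{3} + \frac{4}{3} \cdot 1089\right) = -13170 + \left(\frac{8}{3} + 1452\right) = -13170 + \frac{4364}{3} = - \frac{35146}{3} \approx -11715.0$)
$\left(J + \left(87 - 476\right)\right) \left(-2725 - 19468\right) = \left(- \frac{35146}{3} + \left(87 - 476\right)\right) \left(-2725 - 19468\right) = \left(- \frac{35146}{3} + \left(87 - 476\right)\right) \left(-22193\right) = \left(- \frac{35146}{3} - 389\right) \left(-22193\right) = \left(- \frac{36313}{3}\right) \left(-22193\right) = \frac{805894409}{3}$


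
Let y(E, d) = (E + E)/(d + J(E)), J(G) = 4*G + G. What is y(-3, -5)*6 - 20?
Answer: -91/5 ≈ -18.200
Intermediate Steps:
J(G) = 5*G
y(E, d) = 2*E/(d + 5*E) (y(E, d) = (E + E)/(d + 5*E) = (2*E)/(d + 5*E) = 2*E/(d + 5*E))
y(-3, -5)*6 - 20 = (2*(-3)/(-5 + 5*(-3)))*6 - 20 = (2*(-3)/(-5 - 15))*6 - 20 = (2*(-3)/(-20))*6 - 20 = (2*(-3)*(-1/20))*6 - 20 = (3/10)*6 - 20 = 9/5 - 20 = -91/5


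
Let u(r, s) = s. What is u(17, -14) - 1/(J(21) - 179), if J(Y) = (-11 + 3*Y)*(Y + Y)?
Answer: -28071/2005 ≈ -14.001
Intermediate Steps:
J(Y) = 2*Y*(-11 + 3*Y) (J(Y) = (-11 + 3*Y)*(2*Y) = 2*Y*(-11 + 3*Y))
u(17, -14) - 1/(J(21) - 179) = -14 - 1/(2*21*(-11 + 3*21) - 179) = -14 - 1/(2*21*(-11 + 63) - 179) = -14 - 1/(2*21*52 - 179) = -14 - 1/(2184 - 179) = -14 - 1/2005 = -28071/2005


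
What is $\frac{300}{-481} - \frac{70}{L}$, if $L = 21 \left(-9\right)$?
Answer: $- \frac{3290}{12987} \approx -0.25333$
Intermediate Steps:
$L = -189$
$\frac{300}{-481} - \frac{70}{L} = \frac{300}{-481} - \frac{70}{-189} = 300 \left(- \frac{1}{481}\right) - - \frac{10}{27} = - \frac{300}{481} + \frac{10}{27} = - \frac{3290}{12987}$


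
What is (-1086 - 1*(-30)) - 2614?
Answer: -3670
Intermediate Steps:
(-1086 - 1*(-30)) - 2614 = (-1086 + 30) - 2614 = -1056 - 2614 = -3670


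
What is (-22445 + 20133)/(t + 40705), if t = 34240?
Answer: -2312/74945 ≈ -0.030849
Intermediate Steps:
(-22445 + 20133)/(t + 40705) = (-22445 + 20133)/(34240 + 40705) = -2312/74945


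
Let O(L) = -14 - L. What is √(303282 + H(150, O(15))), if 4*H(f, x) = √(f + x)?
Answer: √1213139/2 ≈ 550.71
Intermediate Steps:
H(f, x) = √(f + x)/4
√(303282 + H(150, O(15))) = √(303282 + √(150 + (-14 - 1*15))/4) = √(303282 + √(150 + (-14 - 15))/4) = √(303282 + √(150 - 29)/4) = √(303282 + √121/4) = √(303282 + (¼)*11) = √(303282 + 11/4) = √(1213139/4) = √1213139/2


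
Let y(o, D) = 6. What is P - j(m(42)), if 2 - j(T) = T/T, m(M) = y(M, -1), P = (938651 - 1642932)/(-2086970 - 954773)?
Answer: -2337462/3041743 ≈ -0.76846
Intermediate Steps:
P = 704281/3041743 (P = -704281/(-3041743) = -704281*(-1/3041743) = 704281/3041743 ≈ 0.23154)
m(M) = 6
j(T) = 1 (j(T) = 2 - T/T = 2 - 1*1 = 2 - 1 = 1)
P - j(m(42)) = 704281/3041743 - 1*1 = 704281/3041743 - 1 = -2337462/3041743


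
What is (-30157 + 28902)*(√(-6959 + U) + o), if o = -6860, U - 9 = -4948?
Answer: 8609300 - 3765*I*√1322 ≈ 8.6093e+6 - 1.3689e+5*I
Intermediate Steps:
U = -4939 (U = 9 - 4948 = -4939)
(-30157 + 28902)*(√(-6959 + U) + o) = (-30157 + 28902)*(√(-6959 - 4939) - 6860) = -1255*(√(-11898) - 6860) = -1255*(3*I*√1322 - 6860) = -1255*(-6860 + 3*I*√1322) = 8609300 - 3765*I*√1322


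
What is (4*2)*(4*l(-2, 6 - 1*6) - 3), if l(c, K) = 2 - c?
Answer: 104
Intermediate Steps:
(4*2)*(4*l(-2, 6 - 1*6) - 3) = (4*2)*(4*(2 - 1*(-2)) - 3) = 8*(4*(2 + 2) - 3) = 8*(4*4 - 3) = 8*(16 - 3) = 8*13 = 104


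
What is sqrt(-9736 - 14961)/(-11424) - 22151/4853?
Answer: -22151/4853 - I*sqrt(24697)/11424 ≈ -4.5644 - 0.013756*I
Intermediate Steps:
sqrt(-9736 - 14961)/(-11424) - 22151/4853 = sqrt(-24697)*(-1/11424) - 22151*1/4853 = (I*sqrt(24697))*(-1/11424) - 22151/4853 = -I*sqrt(24697)/11424 - 22151/4853 = -22151/4853 - I*sqrt(24697)/11424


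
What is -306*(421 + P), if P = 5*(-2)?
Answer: -125766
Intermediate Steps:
P = -10
-306*(421 + P) = -306*(421 - 10) = -306*411 = -125766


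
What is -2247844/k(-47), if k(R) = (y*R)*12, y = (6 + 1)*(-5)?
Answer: -561961/4935 ≈ -113.87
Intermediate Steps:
y = -35 (y = 7*(-5) = -35)
k(R) = -420*R (k(R) = -35*R*12 = -420*R)
-2247844/k(-47) = -2247844/((-420*(-47))) = -2247844/19740 = -2247844*1/19740 = -561961/4935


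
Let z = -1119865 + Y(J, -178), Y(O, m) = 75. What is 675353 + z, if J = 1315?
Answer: -444437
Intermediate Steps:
z = -1119790 (z = -1119865 + 75 = -1119790)
675353 + z = 675353 - 1119790 = -444437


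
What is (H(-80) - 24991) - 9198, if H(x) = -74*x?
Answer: -28269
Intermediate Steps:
(H(-80) - 24991) - 9198 = (-74*(-80) - 24991) - 9198 = (5920 - 24991) - 9198 = -19071 - 9198 = -28269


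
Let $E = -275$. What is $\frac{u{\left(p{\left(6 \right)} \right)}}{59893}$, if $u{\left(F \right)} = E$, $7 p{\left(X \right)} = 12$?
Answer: $- \frac{275}{59893} \approx -0.0045915$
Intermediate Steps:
$p{\left(X \right)} = \frac{12}{7}$ ($p{\left(X \right)} = \frac{1}{7} \cdot 12 = \frac{12}{7}$)
$u{\left(F \right)} = -275$
$\frac{u{\left(p{\left(6 \right)} \right)}}{59893} = - \frac{275}{59893}$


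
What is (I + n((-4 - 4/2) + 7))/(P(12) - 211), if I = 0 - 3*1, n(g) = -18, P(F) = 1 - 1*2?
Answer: 21/212 ≈ 0.099057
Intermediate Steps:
P(F) = -1 (P(F) = 1 - 2 = -1)
I = -3 (I = 0 - 3 = -3)
(I + n((-4 - 4/2) + 7))/(P(12) - 211) = (-3 - 18)/(-1 - 211) = -21/(-212) = -1/212*(-21) = 21/212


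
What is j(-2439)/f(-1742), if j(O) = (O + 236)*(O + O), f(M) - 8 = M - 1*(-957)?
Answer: -3582078/259 ≈ -13830.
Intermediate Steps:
f(M) = 965 + M (f(M) = 8 + (M - 1*(-957)) = 8 + (M + 957) = 8 + (957 + M) = 965 + M)
j(O) = 2*O*(236 + O) (j(O) = (236 + O)*(2*O) = 2*O*(236 + O))
j(-2439)/f(-1742) = (2*(-2439)*(236 - 2439))/(965 - 1742) = (2*(-2439)*(-2203))/(-777) = 10746234*(-1/777) = -3582078/259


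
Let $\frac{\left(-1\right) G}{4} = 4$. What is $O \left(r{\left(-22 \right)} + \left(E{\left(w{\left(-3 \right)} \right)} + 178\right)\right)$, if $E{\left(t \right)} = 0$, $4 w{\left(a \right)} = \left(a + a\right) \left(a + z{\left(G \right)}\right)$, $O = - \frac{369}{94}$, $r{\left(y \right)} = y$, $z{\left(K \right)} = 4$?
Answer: $- \frac{28782}{47} \approx -612.38$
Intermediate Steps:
$G = -16$ ($G = \left(-4\right) 4 = -16$)
$O = - \frac{369}{94}$ ($O = \left(-369\right) \frac{1}{94} = - \frac{369}{94} \approx -3.9255$)
$w{\left(a \right)} = \frac{a \left(4 + a\right)}{2}$ ($w{\left(a \right)} = \frac{\left(a + a\right) \left(a + 4\right)}{4} = \frac{2 a \left(4 + a\right)}{4} = \frac{a \left(4 + a\right)}{2}$)
$O \left(r{\left(-22 \right)} + \left(E{\left(w{\left(-3 \right)} \right)} + 178\right)\right) = - \frac{369 \left(-22 + \left(0 + 178\right)\right)}{94} = - \frac{369 \left(-22 + 178\right)}{94} = \left(- \frac{369}{94}\right) 156 = - \frac{28782}{47}$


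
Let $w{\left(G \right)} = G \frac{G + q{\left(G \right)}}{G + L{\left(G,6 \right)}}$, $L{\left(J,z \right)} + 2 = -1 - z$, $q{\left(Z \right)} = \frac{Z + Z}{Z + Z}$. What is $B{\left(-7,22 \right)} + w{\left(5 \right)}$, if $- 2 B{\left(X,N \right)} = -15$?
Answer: $0$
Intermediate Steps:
$q{\left(Z \right)} = 1$ ($q{\left(Z \right)} = \frac{2 Z}{2 Z} = 2 Z \frac{1}{2 Z} = 1$)
$L{\left(J,z \right)} = -3 - z$ ($L{\left(J,z \right)} = -2 - \left(1 + z\right) = -3 - z$)
$B{\left(X,N \right)} = \frac{15}{2}$ ($B{\left(X,N \right)} = \left(- \frac{1}{2}\right) \left(-15\right) = \frac{15}{2}$)
$w{\left(G \right)} = \frac{G \left(1 + G\right)}{-9 + G}$ ($w{\left(G \right)} = G \frac{G + 1}{G - 9} = G \frac{1 + G}{G - 9} = G \frac{1 + G}{-9 + G} = \frac{G \left(1 + G\right)}{-9 + G}$)
$B{\left(-7,22 \right)} + w{\left(5 \right)} = \frac{15}{2} + \frac{5 \left(1 + 5\right)}{-9 + 5} = \frac{15}{2} + 5 \frac{1}{-4} \cdot 6 = \frac{15}{2} + 5 \left(- \frac{1}{4}\right) 6 = \frac{15}{2} - \frac{15}{2} = 0$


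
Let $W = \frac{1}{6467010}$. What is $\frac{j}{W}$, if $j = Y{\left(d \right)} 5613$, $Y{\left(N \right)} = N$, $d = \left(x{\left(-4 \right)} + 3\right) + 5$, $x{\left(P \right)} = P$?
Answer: $145197308520$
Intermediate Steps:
$W = \frac{1}{6467010} \approx 1.5463 \cdot 10^{-7}$
$d = 4$ ($d = \left(-4 + 3\right) + 5 = -1 + 5 = 4$)
$j = 22452$ ($j = 4 \cdot 5613 = 22452$)
$\frac{j}{W} = 22452 \frac{1}{\frac{1}{6467010}} = 22452 \cdot 6467010 = 145197308520$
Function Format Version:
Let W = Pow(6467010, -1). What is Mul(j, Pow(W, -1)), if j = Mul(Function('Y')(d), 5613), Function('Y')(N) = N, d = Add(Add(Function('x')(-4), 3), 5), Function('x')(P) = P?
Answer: 145197308520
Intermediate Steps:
W = Rational(1, 6467010) ≈ 1.5463e-7
d = 4 (d = Add(Add(-4, 3), 5) = Add(-1, 5) = 4)
j = 22452 (j = Mul(4, 5613) = 22452)
Mul(j, Pow(W, -1)) = Mul(22452, Pow(Rational(1, 6467010), -1)) = Mul(22452, 6467010) = 145197308520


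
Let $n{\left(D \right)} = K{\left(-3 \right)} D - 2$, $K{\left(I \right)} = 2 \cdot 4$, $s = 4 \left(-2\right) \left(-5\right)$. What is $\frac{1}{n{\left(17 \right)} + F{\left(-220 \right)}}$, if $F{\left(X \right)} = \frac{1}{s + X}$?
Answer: $\frac{180}{24119} \approx 0.007463$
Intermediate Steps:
$s = 40$ ($s = \left(-8\right) \left(-5\right) = 40$)
$F{\left(X \right)} = \frac{1}{40 + X}$
$K{\left(I \right)} = 8$
$n{\left(D \right)} = -2 + 8 D$ ($n{\left(D \right)} = 8 D - 2 = -2 + 8 D$)
$\frac{1}{n{\left(17 \right)} + F{\left(-220 \right)}} = \frac{1}{\left(-2 + 8 \cdot 17\right) + \frac{1}{40 - 220}} = \frac{1}{\left(-2 + 136\right) + \frac{1}{-180}} = \frac{1}{134 - \frac{1}{180}} = \frac{1}{\frac{24119}{180}} = \frac{180}{24119}$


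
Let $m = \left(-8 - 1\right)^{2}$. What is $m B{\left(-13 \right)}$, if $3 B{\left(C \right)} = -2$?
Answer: $-54$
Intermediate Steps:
$B{\left(C \right)} = - \frac{2}{3}$ ($B{\left(C \right)} = \frac{1}{3} \left(-2\right) = - \frac{2}{3}$)
$m = 81$ ($m = \left(-9\right)^{2} = 81$)
$m B{\left(-13 \right)} = 81 \left(- \frac{2}{3}\right) = -54$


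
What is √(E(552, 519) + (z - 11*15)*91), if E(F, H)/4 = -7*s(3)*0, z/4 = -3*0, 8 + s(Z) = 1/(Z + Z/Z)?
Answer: I*√15015 ≈ 122.54*I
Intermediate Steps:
s(Z) = -8 + 1/(1 + Z) (s(Z) = -8 + 1/(Z + Z/Z) = -8 + 1/(Z + 1) = -8 + 1/(1 + Z))
z = 0 (z = 4*(-3*0) = 4*0 = 0)
E(F, H) = 0 (E(F, H) = 4*(-7*(-7 - 8*3)/(1 + 3)*0) = 4*(-7*(-7 - 24)/4*0) = 4*(-7*(-31)/4*0) = 4*(-7*(-31/4)*0) = 4*((217/4)*0) = 4*0 = 0)
√(E(552, 519) + (z - 11*15)*91) = √(0 + (0 - 11*15)*91) = √(0 + (0 - 165)*91) = √(0 - 165*91) = √(0 - 15015) = √(-15015) = I*√15015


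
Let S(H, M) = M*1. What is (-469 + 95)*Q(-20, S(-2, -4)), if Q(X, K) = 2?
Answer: -748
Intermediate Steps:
S(H, M) = M
(-469 + 95)*Q(-20, S(-2, -4)) = (-469 + 95)*2 = -374*2 = -748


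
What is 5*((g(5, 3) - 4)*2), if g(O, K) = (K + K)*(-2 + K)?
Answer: 20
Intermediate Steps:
g(O, K) = 2*K*(-2 + K) (g(O, K) = (2*K)*(-2 + K) = 2*K*(-2 + K))
5*((g(5, 3) - 4)*2) = 5*((2*3*(-2 + 3) - 4)*2) = 5*((2*3*1 - 4)*2) = 5*((6 - 4)*2) = 5*(2*2) = 5*4 = 20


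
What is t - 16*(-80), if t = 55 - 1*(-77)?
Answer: 1412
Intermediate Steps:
t = 132 (t = 55 + 77 = 132)
t - 16*(-80) = 132 - 16*(-80) = 132 + 1280 = 1412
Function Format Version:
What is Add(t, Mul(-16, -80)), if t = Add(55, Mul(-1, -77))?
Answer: 1412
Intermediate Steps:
t = 132 (t = Add(55, 77) = 132)
Add(t, Mul(-16, -80)) = Add(132, Mul(-16, -80)) = Add(132, 1280) = 1412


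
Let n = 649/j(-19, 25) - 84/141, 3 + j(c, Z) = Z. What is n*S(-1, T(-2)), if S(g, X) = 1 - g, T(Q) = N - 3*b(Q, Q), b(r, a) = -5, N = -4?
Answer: 2717/47 ≈ 57.809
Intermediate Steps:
j(c, Z) = -3 + Z
T(Q) = 11 (T(Q) = -4 - 3*(-5) = -4 + 15 = 11)
n = 2717/94 (n = 649/(-3 + 25) - 84/141 = 649/22 - 84*1/141 = 649*(1/22) - 28/47 = 59/2 - 28/47 = 2717/94 ≈ 28.904)
n*S(-1, T(-2)) = 2717*(1 - 1*(-1))/94 = 2717*(1 + 1)/94 = (2717/94)*2 = 2717/47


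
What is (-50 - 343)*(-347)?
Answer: 136371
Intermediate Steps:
(-50 - 343)*(-347) = -393*(-347) = 136371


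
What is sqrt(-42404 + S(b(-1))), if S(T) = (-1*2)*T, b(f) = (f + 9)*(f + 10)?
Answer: 2*I*sqrt(10637) ≈ 206.27*I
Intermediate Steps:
b(f) = (9 + f)*(10 + f)
S(T) = -2*T
sqrt(-42404 + S(b(-1))) = sqrt(-42404 - 2*(90 + (-1)**2 + 19*(-1))) = sqrt(-42404 - 2*(90 + 1 - 19)) = sqrt(-42404 - 2*72) = sqrt(-42404 - 144) = sqrt(-42548) = 2*I*sqrt(10637)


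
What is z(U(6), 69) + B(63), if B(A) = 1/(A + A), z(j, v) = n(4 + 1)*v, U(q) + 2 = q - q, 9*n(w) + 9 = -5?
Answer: -13523/126 ≈ -107.33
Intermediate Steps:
n(w) = -14/9 (n(w) = -1 + (⅑)*(-5) = -1 - 5/9 = -14/9)
U(q) = -2 (U(q) = -2 + (q - q) = -2 + 0 = -2)
z(j, v) = -14*v/9
B(A) = 1/(2*A)
z(U(6), 69) + B(63) = -14/9*69 + (½)/63 = -322/3 + (½)*(1/63) = -322/3 + 1/126 = -13523/126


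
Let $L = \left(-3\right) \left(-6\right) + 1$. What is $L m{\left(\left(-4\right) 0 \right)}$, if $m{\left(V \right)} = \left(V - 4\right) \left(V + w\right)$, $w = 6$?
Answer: $-456$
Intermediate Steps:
$L = 19$ ($L = 18 + 1 = 19$)
$m{\left(V \right)} = \left(-4 + V\right) \left(6 + V\right)$ ($m{\left(V \right)} = \left(V - 4\right) \left(V + 6\right) = \left(-4 + V\right) \left(6 + V\right)$)
$L m{\left(\left(-4\right) 0 \right)} = 19 \left(-24 + \left(\left(-4\right) 0\right)^{2} + 2 \left(\left(-4\right) 0\right)\right) = 19 \left(-24 + 0^{2} + 2 \cdot 0\right) = 19 \left(-24 + 0 + 0\right) = 19 \left(-24\right) = -456$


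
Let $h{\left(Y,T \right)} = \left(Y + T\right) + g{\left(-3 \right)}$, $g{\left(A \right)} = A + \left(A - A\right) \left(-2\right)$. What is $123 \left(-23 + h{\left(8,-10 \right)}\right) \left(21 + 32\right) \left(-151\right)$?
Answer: $27562332$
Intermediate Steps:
$g{\left(A \right)} = A$ ($g{\left(A \right)} = A + 0 \left(-2\right) = A + 0 = A$)
$h{\left(Y,T \right)} = -3 + T + Y$ ($h{\left(Y,T \right)} = \left(Y + T\right) - 3 = \left(T + Y\right) - 3 = -3 + T + Y$)
$123 \left(-23 + h{\left(8,-10 \right)}\right) \left(21 + 32\right) \left(-151\right) = 123 \left(-23 - 5\right) \left(21 + 32\right) \left(-151\right) = 123 \left(-23 - 5\right) 53 \left(-151\right) = 123 \left(\left(-28\right) 53\right) \left(-151\right) = 123 \left(-1484\right) \left(-151\right) = \left(-182532\right) \left(-151\right) = 27562332$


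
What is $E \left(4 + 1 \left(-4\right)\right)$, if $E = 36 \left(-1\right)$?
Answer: $0$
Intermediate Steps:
$E = -36$
$E \left(4 + 1 \left(-4\right)\right) = - 36 \left(4 + 1 \left(-4\right)\right) = - 36 \left(4 - 4\right) = \left(-36\right) 0 = 0$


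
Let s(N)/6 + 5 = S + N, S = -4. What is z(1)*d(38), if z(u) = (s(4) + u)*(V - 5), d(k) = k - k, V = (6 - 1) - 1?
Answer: 0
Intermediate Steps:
V = 4 (V = 5 - 1 = 4)
d(k) = 0
s(N) = -54 + 6*N (s(N) = -30 + 6*(-4 + N) = -30 + (-24 + 6*N) = -54 + 6*N)
z(u) = 30 - u (z(u) = ((-54 + 6*4) + u)*(4 - 5) = ((-54 + 24) + u)*(-1) = (-30 + u)*(-1) = 30 - u)
z(1)*d(38) = (30 - 1*1)*0 = (30 - 1)*0 = 29*0 = 0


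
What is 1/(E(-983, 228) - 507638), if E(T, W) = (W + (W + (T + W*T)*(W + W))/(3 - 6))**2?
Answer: 1/1170763123377418 ≈ 8.5414e-16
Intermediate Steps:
E(T, W) = (2*W/3 - 2*W*(T + T*W)/3)**2 (E(T, W) = (W + (W + (T + T*W)*(2*W))/(-3))**2 = (W + (W + 2*W*(T + T*W))*(-1/3))**2 = (W + (-W/3 - 2*W*(T + T*W)/3))**2 = (2*W/3 - 2*W*(T + T*W)/3)**2)
1/(E(-983, 228) - 507638) = 1/((4/9)*228**2*(-1 - 983 - 983*228)**2 - 507638) = 1/((4/9)*51984*(-1 - 983 - 224124)**2 - 507638) = 1/((4/9)*51984*(-225108)**2 - 507638) = 1/((4/9)*51984*50673611664 - 507638) = 1/(1170763123885056 - 507638) = 1/1170763123377418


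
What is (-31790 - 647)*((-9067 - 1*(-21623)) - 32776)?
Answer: 655876140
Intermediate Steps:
(-31790 - 647)*((-9067 - 1*(-21623)) - 32776) = -32437*((-9067 + 21623) - 32776) = -32437*(12556 - 32776) = -32437*(-20220) = 655876140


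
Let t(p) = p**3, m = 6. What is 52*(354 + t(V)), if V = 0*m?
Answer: 18408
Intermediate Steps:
V = 0 (V = 0*6 = 0)
52*(354 + t(V)) = 52*(354 + 0**3) = 52*(354 + 0) = 52*354 = 18408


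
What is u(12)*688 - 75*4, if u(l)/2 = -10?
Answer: -14060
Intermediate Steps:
u(l) = -20 (u(l) = 2*(-10) = -20)
u(12)*688 - 75*4 = -20*688 - 75*4 = -13760 - 300 = -14060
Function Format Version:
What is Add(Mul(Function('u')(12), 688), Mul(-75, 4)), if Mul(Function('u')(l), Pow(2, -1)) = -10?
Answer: -14060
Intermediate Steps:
Function('u')(l) = -20 (Function('u')(l) = Mul(2, -10) = -20)
Add(Mul(Function('u')(12), 688), Mul(-75, 4)) = Add(Mul(-20, 688), Mul(-75, 4)) = Add(-13760, -300) = -14060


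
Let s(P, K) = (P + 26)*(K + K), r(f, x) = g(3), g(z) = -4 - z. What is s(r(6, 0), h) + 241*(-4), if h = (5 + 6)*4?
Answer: 708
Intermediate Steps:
r(f, x) = -7 (r(f, x) = -4 - 1*3 = -4 - 3 = -7)
h = 44 (h = 11*4 = 44)
s(P, K) = 2*K*(26 + P) (s(P, K) = (26 + P)*(2*K) = 2*K*(26 + P))
s(r(6, 0), h) + 241*(-4) = 2*44*(26 - 7) + 241*(-4) = 2*44*19 - 964 = 1672 - 964 = 708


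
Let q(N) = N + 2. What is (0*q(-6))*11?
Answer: 0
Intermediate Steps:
q(N) = 2 + N
(0*q(-6))*11 = (0*(2 - 6))*11 = (0*(-4))*11 = 0*11 = 0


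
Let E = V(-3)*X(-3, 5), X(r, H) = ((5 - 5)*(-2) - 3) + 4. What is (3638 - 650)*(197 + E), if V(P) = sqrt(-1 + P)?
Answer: 588636 + 5976*I ≈ 5.8864e+5 + 5976.0*I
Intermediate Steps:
X(r, H) = 1 (X(r, H) = (0*(-2) - 3) + 4 = (0 - 3) + 4 = -3 + 4 = 1)
E = 2*I (E = sqrt(-1 - 3)*1 = sqrt(-4)*1 = (2*I)*1 = 2*I ≈ 2.0*I)
(3638 - 650)*(197 + E) = (3638 - 650)*(197 + 2*I) = 2988*(197 + 2*I) = 588636 + 5976*I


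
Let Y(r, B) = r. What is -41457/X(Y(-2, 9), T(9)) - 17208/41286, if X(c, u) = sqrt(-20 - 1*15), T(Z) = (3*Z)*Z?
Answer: -2868/6881 + 41457*I*sqrt(35)/35 ≈ -0.4168 + 7007.5*I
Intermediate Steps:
T(Z) = 3*Z**2
X(c, u) = I*sqrt(35) (X(c, u) = sqrt(-20 - 15) = sqrt(-35) = I*sqrt(35))
-41457/X(Y(-2, 9), T(9)) - 17208/41286 = -41457*(-I*sqrt(35)/35) - 17208/41286 = -(-41457)*I*sqrt(35)/35 - 17208*1/41286 = 41457*I*sqrt(35)/35 - 2868/6881 = -2868/6881 + 41457*I*sqrt(35)/35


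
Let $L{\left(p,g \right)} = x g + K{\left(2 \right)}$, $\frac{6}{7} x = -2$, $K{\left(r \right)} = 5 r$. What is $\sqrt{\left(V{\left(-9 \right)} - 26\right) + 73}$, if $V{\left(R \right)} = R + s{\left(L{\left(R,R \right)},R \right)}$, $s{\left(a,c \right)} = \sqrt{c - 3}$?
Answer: $\sqrt{38 + 2 i \sqrt{3}} \approx 6.1708 + 0.28068 i$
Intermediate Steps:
$x = - \frac{7}{3}$ ($x = \frac{7}{6} \left(-2\right) = - \frac{7}{3} \approx -2.3333$)
$L{\left(p,g \right)} = 10 - \frac{7 g}{3}$ ($L{\left(p,g \right)} = - \frac{7 g}{3} + 5 \cdot 2 = - \frac{7 g}{3} + 10 = 10 - \frac{7 g}{3}$)
$s{\left(a,c \right)} = \sqrt{-3 + c}$
$V{\left(R \right)} = R + \sqrt{-3 + R}$
$\sqrt{\left(V{\left(-9 \right)} - 26\right) + 73} = \sqrt{\left(\left(-9 + \sqrt{-3 - 9}\right) - 26\right) + 73} = \sqrt{\left(\left(-9 + \sqrt{-12}\right) - 26\right) + 73} = \sqrt{\left(\left(-9 + 2 i \sqrt{3}\right) - 26\right) + 73} = \sqrt{\left(-35 + 2 i \sqrt{3}\right) + 73} = \sqrt{38 + 2 i \sqrt{3}}$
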